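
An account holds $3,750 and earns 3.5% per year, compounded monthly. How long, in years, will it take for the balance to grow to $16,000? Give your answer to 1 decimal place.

41.5 years

We need (1 + 0.00291667)^(12t) = 4.2667, so 12t = ln 4.2667 / ln 1.002917 ≈ 498.1535.
t ≈ 498.1535/12 = 41.5128 years.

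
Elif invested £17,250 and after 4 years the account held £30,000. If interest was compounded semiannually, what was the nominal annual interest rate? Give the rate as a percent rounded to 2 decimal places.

The 8-period growth factor is 30,000/17,250 = 1.73913.
r/2 = 1.73913^(1/8) − 1 ≈ 0.0716217, so r ≈ 2·0.0716217 = 14.32435%.

14.32%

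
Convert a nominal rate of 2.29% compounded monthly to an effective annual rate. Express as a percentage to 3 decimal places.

One year is 12 periods at 0.00190833 each: (1 + 0.00190833)^12 ≈ 1.023142.
EAR = 1.023142 − 1 ≈ 2.31419%.

2.314%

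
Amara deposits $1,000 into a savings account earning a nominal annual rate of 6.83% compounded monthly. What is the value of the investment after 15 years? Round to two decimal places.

$2,777.62

Growth factor = (1 + 0.0683/12)^180 ≈ 2.777622816.
A ≈ 1,000 × 2.777622816 ≈ 2,777.6228.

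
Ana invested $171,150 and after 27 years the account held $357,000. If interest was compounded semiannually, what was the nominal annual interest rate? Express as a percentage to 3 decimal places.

The 54-period growth factor is 357,000/171,150 = 2.08589.
r/2 = 2.08589^(1/54) − 1 ≈ 0.0137078, so r ≈ 2·0.0137078 = 2.74157%.

2.742%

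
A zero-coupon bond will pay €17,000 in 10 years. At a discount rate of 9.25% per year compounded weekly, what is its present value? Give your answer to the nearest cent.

Growth factor = (1 + 0.0925/52)^520 ≈ 2.5197967865.
P = 17,000/2.5197967865 ≈ 6,746.5758.

€6,746.58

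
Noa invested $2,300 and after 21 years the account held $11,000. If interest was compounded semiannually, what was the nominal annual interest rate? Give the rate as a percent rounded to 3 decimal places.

The 42-period growth factor is 11,000/2,300 = 4.78261.
r/2 = 4.78261^(1/42) − 1 ≈ 0.0379645, so r ≈ 2·0.0379645 = 7.59290%.

7.593%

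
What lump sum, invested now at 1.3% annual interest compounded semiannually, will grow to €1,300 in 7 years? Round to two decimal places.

Growth factor = (1 + 0.0065)^14 ≈ 1.094946524.
P = 1,300/1.094946524 ≈ 1,187.2726.

€1,187.27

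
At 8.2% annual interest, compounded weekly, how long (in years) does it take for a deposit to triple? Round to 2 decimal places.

(1 + 0.00157692)^(52t) = 3.
52t = ln 3 / ln(1 + 0.00157692) ≈ 1.0986/0.00157568 ≈ 697.2301.
t ≈ 13.4083.

13.41 years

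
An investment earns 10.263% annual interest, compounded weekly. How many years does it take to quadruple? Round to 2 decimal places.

13.52 years

(1 + 0.00197365)^(52t) = 4.
52t = ln 4 / ln(1 + 0.00197365) ≈ 1.3863/0.00197171 ≈ 703.0929.
t ≈ 13.5210.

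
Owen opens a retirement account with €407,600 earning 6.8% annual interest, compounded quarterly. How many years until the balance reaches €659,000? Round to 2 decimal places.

We need (1 + 0.017)^(4t) = 1.6168, so 4t = ln 1.6168 / ln 1.017 ≈ 28.5006.
t ≈ 28.5006/4 = 7.1251 years.

7.13 years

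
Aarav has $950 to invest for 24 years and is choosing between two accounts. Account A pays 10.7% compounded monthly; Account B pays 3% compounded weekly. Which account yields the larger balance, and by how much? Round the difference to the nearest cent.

Account A, by $10,296.24

A: (1 + 0.107/12)^288 ≈ 12.892150091, so 950 × 12.892150091 ≈ 12,247.5426.
B: (1 + 0.03/52)^1248 ≈ 2.054006729, so 950 × 2.054006729 ≈ 1,951.3064.
Difference ≈ 10,296.2362 in favor of A.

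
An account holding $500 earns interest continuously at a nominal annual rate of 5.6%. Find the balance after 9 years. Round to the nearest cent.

$827.66

A = P·e^(rt) = 500·e^(0.056·9) = 500·e^0.504.
e^0.504 ≈ 1.65532936, so A ≈ 827.6647.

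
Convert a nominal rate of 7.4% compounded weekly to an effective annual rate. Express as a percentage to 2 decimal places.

EAR = (1 + 7.4%/52)^52 − 1 = (1 + 0.00142308)^52 − 1.
(1 + 0.00142308)^52 ≈ 1.07675, so EAR ≈ 7.67502%.

7.68%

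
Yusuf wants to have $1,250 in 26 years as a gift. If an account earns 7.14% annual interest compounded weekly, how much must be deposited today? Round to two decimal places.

$195.54

Periodic rate = 7.14%/52 = 0.00137308; 1352 periods.
P = 1,250/(1 + 0.0714/52)^1352 ≈ 1,250/6.392507973 ≈ 195.5414.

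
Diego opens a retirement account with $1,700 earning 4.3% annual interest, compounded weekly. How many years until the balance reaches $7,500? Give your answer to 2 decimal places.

34.53 years

We need (1 + 0.000826923)^(52t) = 4.4118, so 52t = ln 4.4118 / ln 1.000827 ≈ 1795.6790.
t ≈ 1795.6790/52 = 34.5323 years.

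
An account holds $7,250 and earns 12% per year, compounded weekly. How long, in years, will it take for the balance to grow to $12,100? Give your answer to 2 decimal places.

4.27 years

(1 + 0.00230769)^(52t) = 12,100/7,250 = 1.669.
52t·ln(1 + 0.00230769) = ln(1.669); 52t = 0.5122/0.00230503 ≈ 222.2111.
t ≈ 4.2733 years.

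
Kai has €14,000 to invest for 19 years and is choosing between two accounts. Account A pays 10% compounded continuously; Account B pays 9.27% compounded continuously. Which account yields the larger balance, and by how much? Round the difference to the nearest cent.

Account A, by €12,122.54

Account A growth factor: e^(0.1·19) = e^1.9 ≈ 6.6858944423; balance ≈ 93,602.5222.
Account B growth factor: e^(0.0927·19) = e^1.7613 ≈ 5.8199984767; balance ≈ 81,479.9787.
Account A is larger by 12,122.5435.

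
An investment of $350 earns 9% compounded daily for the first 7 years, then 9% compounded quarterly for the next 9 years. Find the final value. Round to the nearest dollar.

Phase 1: 350·(1 + 0.09/365)^2555 ≈ 657.1127.
Phase 2: 657.1127·(1 + 0.0225)^36 ≈ 1,463.9264.

$1,464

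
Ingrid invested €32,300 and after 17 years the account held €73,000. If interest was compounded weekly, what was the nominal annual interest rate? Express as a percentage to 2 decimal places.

4.80%

The 884-period growth factor is 73,000/32,300 = 2.26006.
r/52 = 2.26006^(1/884) − 1 ≈ 0.000922815, so r ≈ 52·0.000922815 = 4.79864%.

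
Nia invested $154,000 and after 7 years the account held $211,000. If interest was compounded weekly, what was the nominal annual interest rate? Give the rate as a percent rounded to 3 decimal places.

(1 + r/52)^364 = 211,000/154,000 = 1.37013.
1 + r/52 = 1.37013^(1/364) ≈ 1.000865, so r/52 ≈ 0.000865499.
r ≈ 52·0.000865499 = 4.50060%.

4.501%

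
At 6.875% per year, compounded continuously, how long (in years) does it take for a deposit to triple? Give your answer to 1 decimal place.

16.0 years

e^(0.06875t) = 3, so 0.06875t = ln 3 ≈ 1.0986.
t ≈ 1.0986/0.06875 ≈ 15.9798.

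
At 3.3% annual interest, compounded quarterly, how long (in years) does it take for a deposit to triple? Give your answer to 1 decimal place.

(1 + 0.00825)^(4t) = 3.
4t = ln 3 / ln(1 + 0.00825) ≈ 1.0986/0.00821615 ≈ 133.7137.
t ≈ 33.4284.

33.4 years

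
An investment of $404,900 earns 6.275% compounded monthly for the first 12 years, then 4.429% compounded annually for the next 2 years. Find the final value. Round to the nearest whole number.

Phase 1: 404,900·(1 + 0.06275/12)^144 ≈ 858,063.5620.
Phase 2: 858,063.5620·(1 + 0.04429)^2 ≈ 935,754.0134.

$935,754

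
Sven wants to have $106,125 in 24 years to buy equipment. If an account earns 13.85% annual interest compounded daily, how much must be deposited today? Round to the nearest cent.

Growth factor = (1 + 0.1385/365)^8760 ≈ 27.7537095899.
P = 106,125/27.7537095899 ≈ 3,823.8132.

$3,823.81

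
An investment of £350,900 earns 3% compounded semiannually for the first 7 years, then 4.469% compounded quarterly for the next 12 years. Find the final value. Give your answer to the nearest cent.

After 7 years at 3%: 350,900 × 1.23175573069 ≈ 432,223.0859.
Then 12 years at 4.469%: 432,223.0859 × 1.7045588431 ≈ 736,749.6833.

£736,749.68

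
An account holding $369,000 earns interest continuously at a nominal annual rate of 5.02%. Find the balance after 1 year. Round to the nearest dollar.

$387,997

A = P·e^(rt) = 369,000·e^(0.0502·1) = 369,000·e^0.0502.
e^0.0502 ≈ 1.05148137162, so A ≈ 387,996.6261.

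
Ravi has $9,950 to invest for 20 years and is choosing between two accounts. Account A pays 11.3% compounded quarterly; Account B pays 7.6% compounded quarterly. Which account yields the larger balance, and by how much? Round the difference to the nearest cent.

A: (1 + 0.02825)^80 ≈ 9.2874706537, so 9,950 × 9.2874706537 ≈ 92,410.3330.
B: (1 + 0.019)^80 ≈ 4.5074894667, so 9,950 × 4.5074894667 ≈ 44,849.5202.
Difference ≈ 47,560.8128 in favor of A.

Account A, by $47,560.81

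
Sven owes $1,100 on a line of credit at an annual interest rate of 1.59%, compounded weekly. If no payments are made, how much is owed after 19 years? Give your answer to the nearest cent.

$1,487.90

Periodic rate = 1.59%/52 = 0.000305769; periods = 52·19 = 988.
A = 1,100·(1 + 0.0159/52)^988 ≈ 1,100·1.352634028 ≈ 1,487.8974.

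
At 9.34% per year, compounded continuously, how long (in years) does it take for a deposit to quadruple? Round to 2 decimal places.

e^(0.0934t) = 4, so 0.0934t = ln 4 ≈ 1.3863.
t ≈ 1.3863/0.0934 ≈ 14.8426.

14.84 years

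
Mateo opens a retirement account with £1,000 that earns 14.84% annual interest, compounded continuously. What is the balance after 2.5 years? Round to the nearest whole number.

£1,449

A = P·e^(rt) = 1,000·e^(0.1484·2.5) = 1,000·e^0.371.
e^0.371 ≈ 1.449183073, so A ≈ 1,449.1831.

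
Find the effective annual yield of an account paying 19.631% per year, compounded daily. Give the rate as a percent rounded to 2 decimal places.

21.68%

EAR = (1 + 19.631%/365)^365 − 1 = (1 + 0.000537836)^365 − 1.
(1 + 0.000537836)^365 ≈ 1.21684, so EAR ≈ 21.68399%.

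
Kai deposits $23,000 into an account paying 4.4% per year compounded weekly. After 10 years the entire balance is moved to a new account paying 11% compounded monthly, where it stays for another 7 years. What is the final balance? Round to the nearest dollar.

$76,846

After 10 years at 4.4%: 23,000 × 1.5524183659 ≈ 35,705.6224.
Then 7 years at 11%: 35,705.6224 × 2.1522036124 ≈ 76,845.7695.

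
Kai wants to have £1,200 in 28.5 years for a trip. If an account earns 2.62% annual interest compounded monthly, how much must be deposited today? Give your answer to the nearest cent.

Growth factor = (1 + 0.0262/12)^342 ≈ 2.108308647.
P = 1,200/2.108308647 ≈ 569.1766.

£569.18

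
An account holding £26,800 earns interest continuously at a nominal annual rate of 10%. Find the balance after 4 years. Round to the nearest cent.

A = P·e^(rt) = 26,800·e^(0.1·4) = 26,800·e^0.4.
e^0.4 ≈ 1.4918246976, so A ≈ 39,980.9019.

£39,980.90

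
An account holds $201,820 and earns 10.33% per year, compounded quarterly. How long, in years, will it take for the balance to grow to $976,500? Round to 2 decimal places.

(1 + 0.025825)^(4t) = 976,500/201,820 = 4.8385.
4t·ln(1 + 0.025825) = ln(4.8385); 4t = 1.5766/0.0254972 ≈ 61.8343.
t ≈ 15.4586 years.

15.46 years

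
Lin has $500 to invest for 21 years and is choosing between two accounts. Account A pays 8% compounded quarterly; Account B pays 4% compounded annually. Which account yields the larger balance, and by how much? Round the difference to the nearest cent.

Account A, by $1,499.28

A: (1 + 0.02)^84 ≈ 5.277332137, so 500 × 5.277332137 ≈ 2,638.6661.
B: (1 + 0.04)^21 ≈ 2.278768069, so 500 × 2.278768069 ≈ 1,139.3840.
Difference ≈ 1,499.2820 in favor of A.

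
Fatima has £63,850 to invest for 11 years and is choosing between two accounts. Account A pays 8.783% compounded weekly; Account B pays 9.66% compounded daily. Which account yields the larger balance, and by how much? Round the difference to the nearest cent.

Account A growth factor: (1 + 0.08783/52)^572 ≈ 2.62561460064; balance ≈ 167,645.4923.
Account B growth factor: (1 + 0.0966/365)^4015 ≈ 2.89347850203; balance ≈ 184,748.6024.
Account B is larger by 17,103.1101.

Account B, by £17,103.11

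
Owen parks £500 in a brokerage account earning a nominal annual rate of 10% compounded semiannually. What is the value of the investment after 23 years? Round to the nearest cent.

Periodic rate = 10%/2 = 0.05; periods = 2·23 = 46.
A = 500·(1 + 0.05)^46 ≈ 500·9.434258183 ≈ 4,717.1291.

£4,717.13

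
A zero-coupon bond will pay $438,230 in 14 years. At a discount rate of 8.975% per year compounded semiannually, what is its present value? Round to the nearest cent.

$128,203.72

Growth factor = (1 + 0.044875)^28 ≈ 3.41823148966.
P = 438,230/3.41823148966 ≈ 128,203.7221.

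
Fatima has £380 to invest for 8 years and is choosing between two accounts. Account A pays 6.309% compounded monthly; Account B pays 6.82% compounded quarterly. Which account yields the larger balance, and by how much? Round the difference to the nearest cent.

Account A growth factor: (1 + 0.0052575)^96 ≈ 1.65433291; balance ≈ 628.6465.
Account B growth factor: (1 + 0.01705)^32 ≈ 1.71772538; balance ≈ 652.7356.
Account B is larger by 24.0891.

Account B, by £24.09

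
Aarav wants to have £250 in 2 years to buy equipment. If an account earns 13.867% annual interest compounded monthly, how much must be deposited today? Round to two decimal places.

£189.75

Growth factor = (1 + 0.13867/12)^24 ≈ 1.31751817.
P = 250/1.31751817 ≈ 189.7507.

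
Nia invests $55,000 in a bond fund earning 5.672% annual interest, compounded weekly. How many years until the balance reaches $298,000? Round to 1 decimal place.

29.8 years

We need (1 + 0.00109077)^(52t) = 5.4182, so 52t = ln 5.4182 / ln 1.001091 ≈ 1549.9903.
t ≈ 1549.9903/52 = 29.8075 years.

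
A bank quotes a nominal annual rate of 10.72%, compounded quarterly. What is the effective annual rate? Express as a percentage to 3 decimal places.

One year is 4 periods at 0.0268 each: (1 + 0.0268)^4 ≈ 1.111587.
EAR = 1.111587 − 1 ≈ 11.15870%.

11.159%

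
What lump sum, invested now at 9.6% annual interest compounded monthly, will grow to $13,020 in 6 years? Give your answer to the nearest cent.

$7,335.89

Growth factor = (1 + 0.008)^72 ≈ 1.774836338.
P = 13,020/1.774836338 ≈ 7,335.8877.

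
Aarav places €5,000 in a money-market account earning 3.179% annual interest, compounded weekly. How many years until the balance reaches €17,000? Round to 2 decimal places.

(1 + 0.000611346)^(52t) = 17,000/5,000 = 3.4.
52t·ln(1 + 0.000611346) = ln(3.4); 52t = 1.2238/0.000611159 ≈ 2002.3835.
t ≈ 38.5074 years.

38.51 years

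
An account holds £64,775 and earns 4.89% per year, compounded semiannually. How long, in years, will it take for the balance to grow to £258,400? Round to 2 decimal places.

We need (1 + 0.02445)^(2t) = 3.9892, so 2t = ln 3.9892 / ln 1.02445 ≈ 57.2775.
t ≈ 57.2775/2 = 28.6388 years.

28.64 years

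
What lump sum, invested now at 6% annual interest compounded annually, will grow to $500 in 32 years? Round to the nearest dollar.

$77

Growth factor = (1 + 0.06)^32 ≈ 6.45338668.
P = 500/6.45338668 ≈ 77.4787.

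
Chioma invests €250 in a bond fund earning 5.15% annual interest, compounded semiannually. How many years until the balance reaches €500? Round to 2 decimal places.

13.63 years

We need (1 + 0.02575)^(2t) = 2, so 2t = ln 2 / ln 1.02575 ≈ 27.2634.
t ≈ 27.2634/2 = 13.6317 years.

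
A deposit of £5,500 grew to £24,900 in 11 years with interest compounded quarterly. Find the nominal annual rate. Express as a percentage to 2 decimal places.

13.97%

The 44-period growth factor is 24,900/5,500 = 4.52727.
r/4 = 4.52727^(1/44) − 1 ≈ 0.0349167, so r ≈ 4·0.0349167 = 13.96666%.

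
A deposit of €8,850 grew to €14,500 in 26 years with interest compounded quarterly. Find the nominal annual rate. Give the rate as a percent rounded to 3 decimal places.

1.903%

The 104-period growth factor is 14,500/8,850 = 1.63842.
r/4 = 1.63842^(1/104) − 1 ≈ 0.0047587, so r ≈ 4·0.0047587 = 1.90348%.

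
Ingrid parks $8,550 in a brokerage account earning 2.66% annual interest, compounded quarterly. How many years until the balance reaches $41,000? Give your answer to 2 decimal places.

We need (1 + 0.00665)^(4t) = 4.7953, so 4t = ln 4.7953 / ln 1.00665 ≈ 236.5184.
t ≈ 236.5184/4 = 59.1296 years.

59.13 years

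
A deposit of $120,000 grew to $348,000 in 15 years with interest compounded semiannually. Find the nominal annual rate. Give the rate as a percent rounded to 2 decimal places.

7.23%

The 30-period growth factor is 348,000/120,000 = 2.9.
r/2 = 2.9^(1/30) − 1 ≈ 0.0361277, so r ≈ 2·0.0361277 = 7.22553%.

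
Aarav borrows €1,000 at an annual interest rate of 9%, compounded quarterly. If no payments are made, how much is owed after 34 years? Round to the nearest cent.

Growth factor = (1 + 0.0225)^136 ≈ 20.616316289.
A ≈ 1,000 × 20.616316289 ≈ 20,616.3163.

€20,616.32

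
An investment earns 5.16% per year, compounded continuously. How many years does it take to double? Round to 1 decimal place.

e^(0.0516t) = 2, so 0.0516t = ln 2 ≈ 0.69315.
t ≈ 0.69315/0.0516 ≈ 13.4331.

13.4 years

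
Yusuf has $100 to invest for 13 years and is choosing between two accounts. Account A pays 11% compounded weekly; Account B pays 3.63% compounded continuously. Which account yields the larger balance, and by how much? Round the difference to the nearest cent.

Account A, by $256.94

Account A growth factor: (1 + 0.11/52)^676 ≈ 4.17239257; balance ≈ 417.2393.
Account B growth factor: e^(0.0363·13) = e^0.4719 ≈ 1.60303707; balance ≈ 160.3037.
Account A is larger by 256.9356.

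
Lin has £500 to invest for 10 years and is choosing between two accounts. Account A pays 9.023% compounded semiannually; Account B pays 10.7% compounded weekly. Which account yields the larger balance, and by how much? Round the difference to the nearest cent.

Account A growth factor: (1 + 0.045115)^20 ≈ 2.417027657; balance ≈ 1,208.5138.
Account B growth factor: (1 + 0.107/52)^520 ≈ 2.912176217; balance ≈ 1,456.0881.
Account B is larger by 247.5743.

Account B, by £247.57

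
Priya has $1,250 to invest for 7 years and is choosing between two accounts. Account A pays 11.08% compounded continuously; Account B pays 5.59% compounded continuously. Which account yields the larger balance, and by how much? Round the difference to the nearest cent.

A: e^(0.1108·7) = e^0.7756 ≈ 2.171894873, so 1,250 × 2.171894873 ≈ 2,714.8686.
B: e^(0.0559·7) = e^0.3913 ≈ 1.478902118, so 1,250 × 1.478902118 ≈ 1,848.6276.
Difference ≈ 866.2409 in favor of A.

Account A, by $866.24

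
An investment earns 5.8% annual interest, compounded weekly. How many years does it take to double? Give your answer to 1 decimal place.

12.0 years

(1 + 0.00111538)^(52t) = 2.
52t = ln 2 / ln(1 + 0.00111538) ≈ 0.69315/0.00111476 ≈ 621.7888.
t ≈ 11.9575.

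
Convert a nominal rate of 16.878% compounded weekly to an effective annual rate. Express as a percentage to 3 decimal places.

18.354%

One year is 52 periods at 0.00324577 each: (1 + 0.00324577)^52 ≈ 1.183536.
EAR = 1.183536 − 1 ≈ 18.35361%.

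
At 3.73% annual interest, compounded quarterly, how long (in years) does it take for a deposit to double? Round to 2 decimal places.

(1 + 0.009325)^(4t) = 2.
4t = ln 2 / ln(1 + 0.009325) ≈ 0.69315/0.00928179 ≈ 74.6782.
t ≈ 18.6695.

18.67 years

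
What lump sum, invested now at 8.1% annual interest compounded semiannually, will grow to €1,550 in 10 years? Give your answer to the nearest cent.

€700.63

Periodic rate = 8.1%/2 = 0.0405; 20 periods.
P = 1,550/(1 + 0.0405)^20 ≈ 1,550/2.212288139 ≈ 700.6321.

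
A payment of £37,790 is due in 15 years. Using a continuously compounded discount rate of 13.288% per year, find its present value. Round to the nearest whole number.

P = A·e^(−rt) = 37,790·e^(−1.9932).
e^(−1.9932) ≈ 0.13625869922, so P ≈ 5,149.2162.

£5,149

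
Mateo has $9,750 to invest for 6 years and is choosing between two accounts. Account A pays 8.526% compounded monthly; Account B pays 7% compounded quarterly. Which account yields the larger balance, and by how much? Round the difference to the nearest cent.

Account A growth factor: (1 + 0.007105)^72 ≈ 1.6648769978; balance ≈ 16,232.5507.
Account B growth factor: (1 + 0.0175)^24 ≈ 1.5164427864; balance ≈ 14,785.3172.
Account A is larger by 1,447.2336.

Account A, by $1,447.23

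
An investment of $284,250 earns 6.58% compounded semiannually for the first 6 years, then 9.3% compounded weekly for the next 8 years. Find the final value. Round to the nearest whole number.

Phase 1: 284,250·(1 + 0.0329)^12 ≈ 419,179.2753.
Phase 2: 419,179.2753·(1 + 0.093/52)^416 ≈ 881,508.0884.

$881,508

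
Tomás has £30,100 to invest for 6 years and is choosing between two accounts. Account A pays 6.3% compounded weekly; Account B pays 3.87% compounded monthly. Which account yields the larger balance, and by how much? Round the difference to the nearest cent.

Account A, by £5,963.66

A: (1 + 0.063/52)^312 ≈ 1.4590290847, so 30,100 × 1.4590290847 ≈ 43,916.7754.
B: (1 + 0.003225)^72 ≈ 1.2609007929, so 30,100 × 1.2609007929 ≈ 37,953.1139.
Difference ≈ 5,963.6616 in favor of A.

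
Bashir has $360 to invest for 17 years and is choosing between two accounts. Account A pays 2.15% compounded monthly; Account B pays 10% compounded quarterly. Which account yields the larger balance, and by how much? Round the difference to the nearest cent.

Account A growth factor: (1 + 0.0215/12)^204 ≈ 1.44076319; balance ≈ 518.6747.
Account B growth factor: (1 + 0.025)^68 ≈ 5.360716578; balance ≈ 1,929.8580.
Account B is larger by 1,411.1832.

Account B, by $1,411.18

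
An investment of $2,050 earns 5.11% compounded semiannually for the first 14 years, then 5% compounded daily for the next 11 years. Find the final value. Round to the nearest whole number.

$7,201

After 14 years at 5.11%: 2,050 × 2.026709442 ≈ 4,154.7544.
Then 11 years at 5%: 4,154.7544 × 1.733187731 ≈ 7,200.9693.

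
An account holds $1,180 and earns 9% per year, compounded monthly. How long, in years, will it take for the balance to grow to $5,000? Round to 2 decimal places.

16.10 years

(1 + 0.0075)^(12t) = 5,000/1,180 = 4.2373.
12t·ln(1 + 0.0075) = ln(4.2373); 12t = 1.4439/0.00747201 ≈ 193.2442.
t ≈ 16.1037 years.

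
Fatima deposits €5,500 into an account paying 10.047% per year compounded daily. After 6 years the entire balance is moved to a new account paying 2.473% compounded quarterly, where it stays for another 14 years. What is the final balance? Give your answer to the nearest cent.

Phase 1: 5,500·(1 + 0.10047/365)^2190 ≈ 10,049.1207.
Phase 2: 10,049.1207·(1 + 0.0061825)^56 ≈ 14,191.4445.

€14,191.44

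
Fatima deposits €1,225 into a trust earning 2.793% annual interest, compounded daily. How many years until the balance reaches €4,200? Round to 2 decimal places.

44.12 years

(1 + 0.0000765205)^(365t) = 4,200/1,225 = 3.4286.
365t·ln(1 + 0.0000765205) = ln(3.4286); 365t = 1.2321/7.65176e-05 ≈ 16102.7444.
t ≈ 44.1171 years.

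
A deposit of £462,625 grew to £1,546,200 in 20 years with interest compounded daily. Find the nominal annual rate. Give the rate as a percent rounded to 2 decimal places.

6.03%

The 7300-period growth factor is 1,546,200/462,625 = 3.34223.
r/365 = 3.34223^(1/7300) − 1 ≈ 0.000165307, so r ≈ 365·0.000165307 = 6.03369%.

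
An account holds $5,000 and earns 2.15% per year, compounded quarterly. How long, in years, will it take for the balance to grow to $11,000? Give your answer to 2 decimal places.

(1 + 0.005375)^(4t) = 11,000/5,000 = 2.2.
4t·ln(1 + 0.005375) = ln(2.2); 4t = 0.78846/0.00536061 ≈ 147.0836.
t ≈ 36.7709 years.

36.77 years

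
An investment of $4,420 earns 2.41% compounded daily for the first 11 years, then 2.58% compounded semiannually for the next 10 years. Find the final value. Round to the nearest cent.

After 11 years at 2.41%: 4,420 × 1.303549917 ≈ 5,761.6906.
Then 10 years at 2.58%: 5,761.6906 × 1.292205016 ≈ 7,445.2855.

$7,445.29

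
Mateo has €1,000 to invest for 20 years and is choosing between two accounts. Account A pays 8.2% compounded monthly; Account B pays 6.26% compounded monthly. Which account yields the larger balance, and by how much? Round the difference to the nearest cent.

Account A, by €1,640.53

Account A growth factor: (1 + 0.082/12)^240 ≈ 5.126494349; balance ≈ 5,126.4943.
Account B growth factor: (1 + 0.0626/12)^240 ≈ 3.485967694; balance ≈ 3,485.9677.
Account A is larger by 1,640.5267.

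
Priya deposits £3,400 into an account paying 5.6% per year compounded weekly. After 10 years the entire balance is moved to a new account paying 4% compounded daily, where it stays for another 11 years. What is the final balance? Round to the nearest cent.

Phase 1: 3,400·(1 + 0.056/52)^520 ≈ 5,950.4932.
Phase 2: 5,950.4932·(1 + 0.04/365)^4015 ≈ 9,239.1510.

£9,239.15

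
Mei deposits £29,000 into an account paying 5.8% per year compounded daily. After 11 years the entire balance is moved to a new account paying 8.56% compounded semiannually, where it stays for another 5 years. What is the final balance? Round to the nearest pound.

£83,458

Phase 1: 29,000·(1 + 0.058/365)^4015 ≈ 54,885.2776.
Phase 2: 54,885.2776·(1 + 0.0428)^10 ≈ 83,457.6382.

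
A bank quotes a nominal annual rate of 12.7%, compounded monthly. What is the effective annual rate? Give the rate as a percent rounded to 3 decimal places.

13.466%

EAR = (1 + 12.7%/12)^12 − 1 = (1 + 0.0105833)^12 − 1.
(1 + 0.0105833)^12 ≈ 1.13466, so EAR ≈ 13.46596%.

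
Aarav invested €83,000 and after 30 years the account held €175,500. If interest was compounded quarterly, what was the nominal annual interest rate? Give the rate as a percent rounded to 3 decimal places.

2.504%

(1 + r/4)^120 = 175,500/83,000 = 2.11446.
1 + r/4 = 2.11446^(1/120) ≈ 1.006259, so r/4 ≈ 0.0062595.
r ≈ 4·0.0062595 = 2.50380%.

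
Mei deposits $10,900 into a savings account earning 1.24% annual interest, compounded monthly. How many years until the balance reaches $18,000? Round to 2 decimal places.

(1 + 0.00103333)^(12t) = 18,000/10,900 = 1.6514.
12t·ln(1 + 0.00103333) = ln(1.6514); 12t = 0.50161/0.0010328 ≈ 485.6788.
t ≈ 40.4732 years.

40.47 years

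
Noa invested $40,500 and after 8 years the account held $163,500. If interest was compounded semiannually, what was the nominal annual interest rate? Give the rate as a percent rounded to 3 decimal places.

18.227%

The 16-period growth factor is 163,500/40,500 = 4.03704.
r/2 = 4.03704^(1/16) − 1 ≈ 0.0911361, so r ≈ 2·0.0911361 = 18.22722%.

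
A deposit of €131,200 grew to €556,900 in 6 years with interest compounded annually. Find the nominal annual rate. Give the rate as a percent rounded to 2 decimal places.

(1 + r)^6 = 556,900/131,200 = 4.24466.
1 + r = 4.24466^(1/6) ≈ 1.27245, so r ≈ 0.27245.
r ≈ 27.24495%.

27.24%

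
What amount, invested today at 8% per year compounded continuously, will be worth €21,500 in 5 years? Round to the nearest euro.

€14,412

P = A·e^(−rt) = 21,500·e^(−0.4).
e^(−0.4) ≈ 0.67032004604, so P ≈ 14,411.8810.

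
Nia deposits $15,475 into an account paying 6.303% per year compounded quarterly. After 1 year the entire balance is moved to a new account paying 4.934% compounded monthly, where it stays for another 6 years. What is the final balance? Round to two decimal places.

After 1 years at 6.303%: 15,475 × 1.0645355048 ≈ 16,473.6869.
Then 6 years at 4.934%: 16,473.6869 × 1.3437081312 ≈ 22,135.8271.

$22,135.83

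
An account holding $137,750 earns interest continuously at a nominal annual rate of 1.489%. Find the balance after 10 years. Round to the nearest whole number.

$159,867

A = P·e^(rt) = 137,750·e^(0.01489·10) = 137,750·e^0.1489.
e^0.1489 ≈ 1.16055692771, so A ≈ 159,866.7168.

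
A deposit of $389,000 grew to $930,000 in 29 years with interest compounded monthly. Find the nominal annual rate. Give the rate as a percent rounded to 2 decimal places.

The 348-period growth factor is 930,000/389,000 = 2.39075.
r/12 = 2.39075^(1/348) − 1 ≈ 0.00250775, so r ≈ 12·0.00250775 = 3.00930%.

3.01%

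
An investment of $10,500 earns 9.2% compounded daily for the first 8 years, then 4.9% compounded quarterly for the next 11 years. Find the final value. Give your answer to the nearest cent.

$37,450.04

After 8 years at 9.2%: 10,500 × 2.0873749242 ≈ 21,917.4367.
Then 11 years at 4.9%: 21,917.4367 × 1.7086871736 ≈ 37,450.0430.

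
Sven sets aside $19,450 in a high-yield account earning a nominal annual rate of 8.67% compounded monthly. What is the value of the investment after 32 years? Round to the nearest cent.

$308,669.94

Growth factor = (1 + 0.007225)^384 ≈ 15.8699200235.
A ≈ 19,450 × 15.8699200235 ≈ 308,669.9445.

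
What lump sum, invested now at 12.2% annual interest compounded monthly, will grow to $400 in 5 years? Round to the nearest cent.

Periodic rate = 12.2%/12 = 0.0101667; 60 periods.
P = 400/(1 + 0.122/12)^60 ≈ 400/1.83477164 ≈ 218.0108.

$218.01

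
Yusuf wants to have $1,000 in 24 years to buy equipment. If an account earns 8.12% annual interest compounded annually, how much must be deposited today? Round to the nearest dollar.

Growth factor = (1 + 0.0812)^24 ≈ 6.5124573.
P = 1,000/6.5124573 ≈ 153.5519.

$154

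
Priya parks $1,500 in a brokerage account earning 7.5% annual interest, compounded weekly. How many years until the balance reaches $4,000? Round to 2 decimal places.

(1 + 0.00144231)^(52t) = 4,000/1,500 = 2.6667.
52t·ln(1 + 0.00144231) = ln(2.6667); 52t = 0.98083/0.00144127 ≈ 680.5319.
t ≈ 13.0872 years.

13.09 years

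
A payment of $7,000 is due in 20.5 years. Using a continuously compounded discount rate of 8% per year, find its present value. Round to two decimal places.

P = A·e^(−rt) = 7,000·e^(−1.64).
e^(−1.64) ≈ 0.1939800423, so P ≈ 1,357.8603.

$1,357.86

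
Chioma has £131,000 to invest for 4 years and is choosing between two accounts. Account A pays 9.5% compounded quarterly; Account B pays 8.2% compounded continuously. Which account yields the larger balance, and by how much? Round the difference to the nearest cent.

A: (1 + 0.02375)^16 ≈ 1.45580308813, so 131,000 × 1.45580308813 ≈ 190,710.2045.
B: e^(0.082·4) = e^0.328 ≈ 1.38818897229, so 131,000 × 1.38818897229 ≈ 181,852.7554.
Difference ≈ 8,857.4492 in favor of A.

Account A, by £8,857.45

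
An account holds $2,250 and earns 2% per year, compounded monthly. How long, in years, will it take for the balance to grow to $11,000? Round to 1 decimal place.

79.4 years

We need (1 + 0.00166667)^(12t) = 4.8889, so 12t = ln 4.8889 / ln 1.001667 ≈ 952.9723.
t ≈ 952.9723/12 = 79.4144 years.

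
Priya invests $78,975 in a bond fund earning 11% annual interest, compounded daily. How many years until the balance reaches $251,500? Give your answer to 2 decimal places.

10.53 years

(1 + 0.00030137)^(365t) = 251,500/78,975 = 3.1846.
365t·ln(1 + 0.00030137) = ln(3.1846); 365t = 1.1583/0.000301324 ≈ 3844.0678.
t ≈ 10.5317 years.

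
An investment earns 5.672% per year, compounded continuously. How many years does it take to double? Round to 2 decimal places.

e^(0.05672t) = 2, so 0.05672t = ln 2 ≈ 0.69315.
t ≈ 0.69315/0.05672 ≈ 12.2205.

12.22 years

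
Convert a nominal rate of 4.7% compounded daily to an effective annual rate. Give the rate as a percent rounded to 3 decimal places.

One year is 365 periods at 0.000128767 each: (1 + 0.000128767)^365 ≈ 1.048119.
EAR = 1.048119 − 1 ≈ 4.81188%.

4.812%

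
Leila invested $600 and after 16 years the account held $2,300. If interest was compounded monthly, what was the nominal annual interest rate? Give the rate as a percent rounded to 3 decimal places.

8.428%

The 192-period growth factor is 2,300/600 = 3.83333.
r/12 = 3.83333^(1/192) − 1 ≈ 0.00702317, so r ≈ 12·0.00702317 = 8.42780%.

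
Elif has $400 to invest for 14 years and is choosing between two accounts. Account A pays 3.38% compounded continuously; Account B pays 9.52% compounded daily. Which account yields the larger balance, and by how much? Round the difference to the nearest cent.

A: e^(0.0338·14) = e^0.4732 ≈ 1.60512238, so 400 × 1.60512238 ≈ 642.0490.
B: (1 + 0.0952/365)^5110 ≈ 3.790986284, so 400 × 3.790986284 ≈ 1,516.3945.
Difference ≈ 874.3456 in favor of B.

Account B, by $874.35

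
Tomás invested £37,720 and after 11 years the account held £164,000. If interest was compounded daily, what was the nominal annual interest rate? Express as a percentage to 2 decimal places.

(1 + r/365)^4015 = 164,000/37,720 = 4.34783.
1 + r/365 = 4.34783^(1/4015) ≈ 1.000366, so r/365 ≈ 0.000366113.
r ≈ 365·0.000366113 = 13.36314%.

13.36%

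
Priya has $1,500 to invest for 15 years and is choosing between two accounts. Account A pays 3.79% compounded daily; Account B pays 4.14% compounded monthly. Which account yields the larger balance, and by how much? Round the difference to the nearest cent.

A: (1 + 0.0379/365)^5475 ≈ 1.765564531, so 1,500 × 1.765564531 ≈ 2,648.3468.
B: (1 + 0.00345)^180 ≈ 1.858800212, so 1,500 × 1.858800212 ≈ 2,788.2003.
Difference ≈ 139.8535 in favor of B.

Account B, by $139.85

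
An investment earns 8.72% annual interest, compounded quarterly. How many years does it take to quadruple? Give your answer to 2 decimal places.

16.07 years

(1 + 0.0218)^(4t) = 4.
4t = ln 4 / ln(1 + 0.0218) ≈ 1.3863/0.0215658 ≈ 64.2821.
t ≈ 16.0705.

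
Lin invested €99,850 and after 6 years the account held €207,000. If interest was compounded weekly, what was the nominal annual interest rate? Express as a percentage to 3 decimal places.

12.165%

(1 + r/52)^312 = 207,000/99,850 = 2.07311.
1 + r/52 = 2.07311^(1/312) ≈ 1.002339, so r/52 ≈ 0.00233943.
r ≈ 52·0.00233943 = 12.16504%.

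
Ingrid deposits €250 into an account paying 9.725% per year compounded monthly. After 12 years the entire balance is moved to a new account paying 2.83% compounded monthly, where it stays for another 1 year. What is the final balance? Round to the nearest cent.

Phase 1: 250·(1 + 0.09725/12)^144 ≈ 799.3169.
Phase 2: 799.3169·(1 + 0.0283/12)^12 ≈ 822.2333.

€822.23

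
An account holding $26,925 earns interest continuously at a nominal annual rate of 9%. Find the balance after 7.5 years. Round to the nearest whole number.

$52,882

A = P·e^(rt) = 26,925·e^(0.09·7.5) = 26,925·e^0.675.
e^0.675 ≈ 1.964032976, so A ≈ 52,881.5879.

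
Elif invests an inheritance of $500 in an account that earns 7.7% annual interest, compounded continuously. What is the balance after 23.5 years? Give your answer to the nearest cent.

$3,053.70

A = P·e^(rt) = 500·e^(0.077·23.5) = 500·e^1.8095.
e^1.8095 ≈ 6.107392972, so A ≈ 3,053.6965.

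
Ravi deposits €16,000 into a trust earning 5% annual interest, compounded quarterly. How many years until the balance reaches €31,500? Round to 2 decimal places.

13.63 years

We need (1 + 0.0125)^(4t) = 1.9688, so 4t = ln 1.9688 / ln 1.0125 ≈ 54.5299.
t ≈ 54.5299/4 = 13.6325 years.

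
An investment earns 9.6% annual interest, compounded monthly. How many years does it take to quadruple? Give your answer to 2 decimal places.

14.50 years

(1 + 0.008)^(12t) = 4.
12t = ln 4 / ln(1 + 0.008) ≈ 1.3863/0.00796817 ≈ 173.9790.
t ≈ 14.4983.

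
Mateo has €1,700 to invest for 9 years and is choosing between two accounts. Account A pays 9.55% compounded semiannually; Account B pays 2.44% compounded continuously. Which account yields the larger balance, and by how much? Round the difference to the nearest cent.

Account A, by €1,818.81

A: (1 + 0.04775)^18 ≈ 2.315464096, so 1,700 × 2.315464096 ≈ 3,936.2890.
B: e^(0.0244·9) = e^0.2196 ≈ 1.2455784, so 1,700 × 1.2455784 ≈ 2,117.4833.
Difference ≈ 1,818.8057 in favor of A.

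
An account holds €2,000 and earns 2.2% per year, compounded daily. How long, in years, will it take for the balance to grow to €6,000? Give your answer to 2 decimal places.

49.94 years

We need (1 + 0.000060274)^(365t) = 3, so 365t = ln 3 / ln 1.00006 ≈ 18227.5259.
t ≈ 18227.5259/365 = 49.9384 years.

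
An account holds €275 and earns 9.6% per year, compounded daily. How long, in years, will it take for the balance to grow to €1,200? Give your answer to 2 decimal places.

15.35 years

(1 + 0.000263014)^(365t) = 1,200/275 = 4.3636.
365t·ln(1 + 0.000263014) = ln(4.3636); 365t = 1.4733/0.000262979 ≈ 5602.3678.
t ≈ 15.3490 years.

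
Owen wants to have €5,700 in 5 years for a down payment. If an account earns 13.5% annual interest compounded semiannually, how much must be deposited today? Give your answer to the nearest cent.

Growth factor = (1 + 0.0675)^10 ≈ 1.921670118.
P = 5,700/1.921670118 ≈ 2,966.1699.

€2,966.17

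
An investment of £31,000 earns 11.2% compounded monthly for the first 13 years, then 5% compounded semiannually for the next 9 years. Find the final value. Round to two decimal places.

£205,964.03

After 13 years at 11.2%: 31,000 × 4.2599069508 ≈ 132,057.1155.
Then 9 years at 5%: 132,057.1155 × 1.55965871771 ≈ 205,964.0314.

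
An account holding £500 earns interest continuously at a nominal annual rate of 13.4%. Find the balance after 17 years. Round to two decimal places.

A = P·e^(rt) = 500·e^(0.134·17) = 500·e^2.278.
e^2.278 ≈ 9.757146589, so A ≈ 4,878.5733.

£4,878.57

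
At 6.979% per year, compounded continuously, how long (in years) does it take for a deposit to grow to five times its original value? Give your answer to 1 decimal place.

23.1 years

e^(0.06979t) = 5, so 0.06979t = ln 5 ≈ 1.6094.
t ≈ 1.6094/0.06979 ≈ 23.0612.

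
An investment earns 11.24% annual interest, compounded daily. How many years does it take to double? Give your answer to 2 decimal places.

(1 + 0.000307945)^(365t) = 2.
365t = ln 2 / ln(1 + 0.000307945) ≈ 0.69315/0.000307898 ≈ 2251.2249.
t ≈ 6.1677.

6.17 years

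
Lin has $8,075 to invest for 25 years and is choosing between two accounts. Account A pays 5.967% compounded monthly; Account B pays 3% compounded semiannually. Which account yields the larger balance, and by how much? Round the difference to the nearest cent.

A: (1 + 0.0049725)^300 ≈ 4.4284666071, so 8,075 × 4.4284666071 ≈ 35,759.8679.
B: (1 + 0.015)^50 ≈ 2.1052424206, so 8,075 × 2.1052424206 ≈ 16,999.8325.
Difference ≈ 18,760.0353 in favor of A.

Account A, by $18,760.04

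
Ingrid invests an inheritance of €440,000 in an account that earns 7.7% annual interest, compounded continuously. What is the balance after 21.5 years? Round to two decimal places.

€2,303,706.73

A = P·e^(rt) = 440,000·e^(0.077·21.5) = 440,000·e^1.6555.
e^1.6555 ≈ 5.235697116383, so A ≈ 2,303,706.7312.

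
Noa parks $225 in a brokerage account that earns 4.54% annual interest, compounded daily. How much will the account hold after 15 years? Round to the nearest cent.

$444.55

Growth factor = (1 + 0.0454/365)^5475 ≈ 1.97576892.
A ≈ 225 × 1.97576892 ≈ 444.5480.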